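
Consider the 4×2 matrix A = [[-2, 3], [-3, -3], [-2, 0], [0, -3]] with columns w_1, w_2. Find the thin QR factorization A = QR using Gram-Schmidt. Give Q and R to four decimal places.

Q = [[-0.4851, 0.6517], [-0.7276, -0.4802], [-0.4851, 0.0686], [0.0000, -0.5831]], R = [[4.1231, 0.7276], [0.0000, 5.1450]]

w_1 = (-2, -3, -2, 0); ‖w_1‖ = 4.1231, so e_1 = (-0.4851, -0.7276, -0.4851, 0.0000).
e_1·w_2 = (-0.4851)·3 + (-0.7276)·(-3) + (-0.4851)·0 + 0.0000·(-3) = 0.7276.
u_2 = w_2 − 0.7276·e_1 = (3.3529, -2.4706, 0.3529, -3.0000).
‖u_2‖ = 5.1450, so e_2 = (0.6517, -0.4802, 0.0686, -0.5831).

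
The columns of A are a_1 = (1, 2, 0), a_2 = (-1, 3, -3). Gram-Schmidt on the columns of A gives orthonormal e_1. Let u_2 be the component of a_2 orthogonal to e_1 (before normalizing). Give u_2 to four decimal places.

e_1 = a_1/‖a_1‖ = (1, 2, 0)/2.2361 = (0.4472, 0.8944, 0.0000).
r_{12} = e_1·a_2 = 2.2361.
u_2 = a_2 − 2.2361·e_1 = (-2.0000, 1.0000, -3.0000).

u_2 = (-2.0000, 1.0000, -3.0000)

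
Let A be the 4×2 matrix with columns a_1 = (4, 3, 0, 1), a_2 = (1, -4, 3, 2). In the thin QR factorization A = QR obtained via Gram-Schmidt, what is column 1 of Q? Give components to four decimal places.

a_1 = (4, 3, 0, 1); ‖a_1‖ = 5.0990, so q_1 = (0.7845, 0.5883, 0.0000, 0.1961).

q_1 = (0.7845, 0.5883, 0.0000, 0.1961)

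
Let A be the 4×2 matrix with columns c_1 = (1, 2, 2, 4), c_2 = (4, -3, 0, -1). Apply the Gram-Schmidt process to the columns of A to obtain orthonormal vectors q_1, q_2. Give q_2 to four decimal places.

c_1 = (1, 2, 2, 4); ‖c_1‖ = 5.0000, so q_1 = (0.2000, 0.4000, 0.4000, 0.8000).
q_1·c_2 = 0.2000·4 + 0.4000·(-3) + 0.4000·0 + 0.8000·(-1) = -1.2000.
u_2 = c_2 + 1.2000·q_1 = (4.2400, -2.5200, 0.4800, -0.0400).
‖u_2‖ = 4.9558, so q_2 = (0.8556, -0.5085, 0.0969, -0.0081).

q_2 = (0.8556, -0.5085, 0.0969, -0.0081)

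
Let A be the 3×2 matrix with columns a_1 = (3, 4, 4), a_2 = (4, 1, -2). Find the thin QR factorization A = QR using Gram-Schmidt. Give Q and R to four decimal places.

e_1 = a_1/‖a_1‖ = (3, 4, 4)/6.4031 = (0.4685, 0.6247, 0.6247).
r_{12} = e_1·a_2 = 1.2494.
u_2 = a_2 − 1.2494·e_1 = (3.4146, 0.2195, -2.7805).
‖u_2‖ = 4.4090, so e_2 = (0.7745, 0.0498, -0.6306).

Q = [[0.4685, 0.7745], [0.6247, 0.0498], [0.6247, -0.6306]], R = [[6.4031, 1.2494], [0.0000, 4.4090]]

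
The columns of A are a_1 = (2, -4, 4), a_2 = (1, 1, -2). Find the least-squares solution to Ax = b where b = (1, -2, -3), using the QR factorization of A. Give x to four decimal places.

a_1 = (2, -4, 4); ‖a_1‖ = 6.0000, so q_1 = (0.3333, -0.6667, 0.6667).
q_1·a_2 = 0.3333·1 + (-0.6667)·1 + 0.6667·(-2) = -1.6667.
u_2 = a_2 + 1.6667·q_1 = (1.5556, -0.1111, -0.8889).
‖u_2‖ = 1.7951, so q_2 = (0.8666, -0.0619, -0.4952).
Qᵀb = (-0.3333, 2.4759).
Back-substitute: x_2 = 2.4759/1.7951 = 1.3793.
x_1 = (-0.3333 + 1.6667·1.3793)/6.0000 = 0.3276.

x = (0.3276, 1.3793)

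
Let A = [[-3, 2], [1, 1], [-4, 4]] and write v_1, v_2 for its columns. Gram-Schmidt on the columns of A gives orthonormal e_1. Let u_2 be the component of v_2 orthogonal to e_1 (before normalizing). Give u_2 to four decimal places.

v_1 = (-3, 1, -4); ‖v_1‖ = 5.0990, so e_1 = (-0.5883, 0.1961, -0.7845).
e_1·v_2 = (-0.5883)·2 + 0.1961·1 + (-0.7845)·4 = -4.1184.
u_2 = v_2 + 4.1184·e_1 = (-0.4231, 1.8077, 0.7692).

u_2 = (-0.4231, 1.8077, 0.7692)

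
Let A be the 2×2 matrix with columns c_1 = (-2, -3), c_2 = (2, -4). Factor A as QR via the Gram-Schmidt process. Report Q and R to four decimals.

c_1 = (-2, -3); ‖c_1‖ = 3.6056, so q_1 = (-0.5547, -0.8321).
q_1·c_2 = (-0.5547)·2 + (-0.8321)·(-4) = 2.2188.
u_2 = c_2 − 2.2188·q_1 = (3.2308, -2.1538).
‖u_2‖ = 3.8829, so q_2 = (0.8321, -0.5547).

Q = [[-0.5547, 0.8321], [-0.8321, -0.5547]], R = [[3.6056, 2.2188], [0.0000, 3.8829]]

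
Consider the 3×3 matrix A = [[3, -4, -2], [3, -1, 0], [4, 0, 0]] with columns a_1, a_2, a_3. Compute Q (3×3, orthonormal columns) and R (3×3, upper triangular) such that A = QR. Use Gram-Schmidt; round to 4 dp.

a_1 = (3, 3, 4); ‖a_1‖ = 5.8310, so e_1 = (0.5145, 0.5145, 0.6860).
e_1·a_2 = 0.5145·(-4) + 0.5145·(-1) + 0.6860·0 = -2.5725.
u_2 = a_2 + 2.5725·e_1 = (-2.6765, 0.3235, 1.7647).
‖u_2‖ = 3.2222, so e_2 = (-0.8306, 0.1004, 0.5477).
e_1·a_3 = 0.5145·(-2) + 0.5145·0 + 0.6860·0 = -1.0290; e_2·a_3 = (-0.8306)·(-2) + 0.1004·0 + 0.5477·0 = 1.6613.
u_3 = a_3 + 1.0290·e_1 − 1.6613·e_2 = (-0.0907, 0.3626, -0.2040).
‖u_3‖ = 0.4258, so e_3 = (-0.2129, 0.8516, -0.4790).

Q = [[0.5145, -0.8306, -0.2129], [0.5145, 0.1004, 0.8516], [0.6860, 0.5477, -0.4790]], R = [[5.8310, -2.5725, -1.0290], [0.0000, 3.2222, 1.6613], [0.0000, 0.0000, 0.4258]]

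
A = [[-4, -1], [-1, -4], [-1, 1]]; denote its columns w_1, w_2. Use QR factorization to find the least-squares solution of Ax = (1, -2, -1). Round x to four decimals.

e_1 = w_1/‖w_1‖ = (-4, -1, -1)/4.2426 = (-0.9428, -0.2357, -0.2357).
r_{12} = e_1·w_2 = 1.6499.
u_2 = w_2 − 1.6499·e_1 = (0.5556, -3.6111, 1.3889).
‖u_2‖ = 3.9087, so e_2 = (0.1421, -0.9239, 0.3553).
Qᵀb = (-0.2357, 1.6345).
Back-substitute: x_2 = 1.6345/3.9087 = 0.4182.
x_1 = (-0.2357 − 1.6499·0.4182)/4.2426 = -0.2182.

x = (-0.2182, 0.4182)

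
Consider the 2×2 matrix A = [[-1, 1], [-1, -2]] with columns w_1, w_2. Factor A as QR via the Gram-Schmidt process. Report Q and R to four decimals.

w_1 = (-1, -1); ‖w_1‖ = 1.4142, so e_1 = (-0.7071, -0.7071).
e_1·w_2 = (-0.7071)·1 + (-0.7071)·(-2) = 0.7071.
u_2 = w_2 − 0.7071·e_1 = (1.5000, -1.5000).
‖u_2‖ = 2.1213, so e_2 = (0.7071, -0.7071).

Q = [[-0.7071, 0.7071], [-0.7071, -0.7071]], R = [[1.4142, 0.7071], [0.0000, 2.1213]]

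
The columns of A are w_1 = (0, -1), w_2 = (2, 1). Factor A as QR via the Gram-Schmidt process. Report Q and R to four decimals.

w_1 = (0, -1); ‖w_1‖ = 1.0000, so q_1 = (0.0000, -1.0000).
q_1·w_2 = 0.0000·2 + (-1.0000)·1 = -1.0000.
u_2 = w_2 + 1.0000·q_1 = (2.0000, 0.0000).
‖u_2‖ = 2.0000, so q_2 = (1.0000, 0.0000).

Q = [[0.0000, 1.0000], [-1.0000, 0.0000]], R = [[1.0000, -1.0000], [0.0000, 2.0000]]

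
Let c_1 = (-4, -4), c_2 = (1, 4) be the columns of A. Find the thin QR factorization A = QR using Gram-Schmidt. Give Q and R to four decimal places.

c_1 = (-4, -4); ‖c_1‖ = 5.6569, so e_1 = (-0.7071, -0.7071).
e_1·c_2 = (-0.7071)·1 + (-0.7071)·4 = -3.5355.
u_2 = c_2 + 3.5355·e_1 = (-1.5000, 1.5000).
‖u_2‖ = 2.1213, so e_2 = (-0.7071, 0.7071).

Q = [[-0.7071, -0.7071], [-0.7071, 0.7071]], R = [[5.6569, -3.5355], [0.0000, 2.1213]]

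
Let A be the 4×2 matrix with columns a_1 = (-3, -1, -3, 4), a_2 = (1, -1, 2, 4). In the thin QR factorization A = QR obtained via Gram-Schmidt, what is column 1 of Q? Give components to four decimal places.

a_1 = (-3, -1, -3, 4); ‖a_1‖ = 5.9161, so q_1 = (-0.5071, -0.1690, -0.5071, 0.6761).

q_1 = (-0.5071, -0.1690, -0.5071, 0.6761)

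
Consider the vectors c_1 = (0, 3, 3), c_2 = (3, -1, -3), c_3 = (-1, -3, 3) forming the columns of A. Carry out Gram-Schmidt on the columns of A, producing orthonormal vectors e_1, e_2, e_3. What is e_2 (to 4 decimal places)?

e_1 = c_1/‖c_1‖ = (0, 3, 3)/4.2426 = (0.0000, 0.7071, 0.7071).
r_{12} = e_1·c_2 = -2.8284.
u_2 = c_2 + 2.8284·e_1 = (3.0000, 1.0000, -1.0000).
‖u_2‖ = 3.3166, so e_2 = (0.9045, 0.3015, -0.3015).

e_2 = (0.9045, 0.3015, -0.3015)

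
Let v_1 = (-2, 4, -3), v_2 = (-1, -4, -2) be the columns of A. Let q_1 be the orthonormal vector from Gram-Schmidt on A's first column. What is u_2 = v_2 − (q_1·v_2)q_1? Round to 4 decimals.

u_2 = (-1.5517, -2.8966, -2.8276)

v_1 = (-2, 4, -3); ‖v_1‖ = 5.3852, so q_1 = (-0.3714, 0.7428, -0.5571).
q_1·v_2 = (-0.3714)·(-1) + 0.7428·(-4) + (-0.5571)·(-2) = -1.4856.
u_2 = v_2 + 1.4856·q_1 = (-1.5517, -2.8966, -2.8276).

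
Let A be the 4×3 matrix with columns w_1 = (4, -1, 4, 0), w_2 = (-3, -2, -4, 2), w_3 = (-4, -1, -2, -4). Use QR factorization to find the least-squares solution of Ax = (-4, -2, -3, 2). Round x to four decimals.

w_1 = (4, -1, 4, 0); ‖w_1‖ = 5.7446, so e_1 = (0.6963, -0.1741, 0.6963, 0.0000).
e_1·w_2 = 0.6963·(-3) + (-0.1741)·(-2) + 0.6963·(-4) + 0.0000·2 = -4.5260.
u_2 = w_2 + 4.5260·e_1 = (0.1515, -2.7879, -0.8485, 2.0000).
‖u_2‖ = 3.5377, so e_2 = (0.0428, -0.7881, -0.2398, 0.5653).
e_1·w_3 = 0.6963·(-4) + (-0.1741)·(-1) + 0.6963·(-2) + 0.0000·(-4) = -4.0038; e_2·w_3 = 0.0428·(-4) + (-0.7881)·(-1) + (-0.2398)·(-2) + 0.5653·(-4) = -1.1649.
u_3 = w_3 + 4.0038·e_1 + 1.1649·e_2 = (-1.1622, -2.6150, 0.5085, -3.3414).
‖u_3‖ = 4.4286, so e_3 = (-0.2624, -0.5905, 0.1148, -0.7545).
Qᵀb = (-4.5260, 3.2550, 0.3773).
Back-substitute: x_3 = 0.3773/4.4286 = 0.0852.
x_2 = (3.2550 + 1.1649·0.0852)/3.5377 = 0.9481.
x_1 = (-4.5260 + 4.5260·0.9481 + 4.0038·0.0852)/5.7446 = 0.0185.

x = (0.0185, 0.9481, 0.0852)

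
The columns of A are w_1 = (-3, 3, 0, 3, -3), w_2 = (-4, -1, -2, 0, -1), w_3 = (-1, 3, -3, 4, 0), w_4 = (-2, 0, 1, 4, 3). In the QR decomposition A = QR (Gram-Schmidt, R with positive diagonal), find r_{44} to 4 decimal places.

r_{44} = 4.8450

w_1 = (-3, 3, 0, 3, -3); ‖w_1‖ = 6.0000, so e_1 = (-0.5000, 0.5000, 0.0000, 0.5000, -0.5000).
e_1·w_2 = (-0.5000)·(-4) + 0.5000·(-1) + 0.0000·(-2) + 0.5000·0 + (-0.5000)·(-1) = 2.0000.
u_2 = w_2 − 2.0000·e_1 = (-3.0000, -2.0000, -2.0000, -1.0000, 0.0000).
‖u_2‖ = 4.2426, so e_2 = (-0.7071, -0.4714, -0.4714, -0.2357, 0.0000).
e_1·w_3 = (-0.5000)·(-1) + 0.5000·3 + 0.0000·(-3) + 0.5000·4 + (-0.5000)·0 = 4.0000; e_2·w_3 = (-0.7071)·(-1) + (-0.4714)·3 + (-0.4714)·(-3) + (-0.2357)·4 + 0.0000·0 = -0.2357.
u_3 = w_3 − 4.0000·e_1 + 0.2357·e_2 = (0.8333, 0.8889, -3.1111, 1.9444, 2.0000).
‖u_3‖ = 4.3525, so e_3 = (0.1915, 0.2042, -0.7148, 0.4467, 0.4595).
e_1·w_4 = (-0.5000)·(-2) + 0.5000·0 + 0.0000·1 + 0.5000·4 + (-0.5000)·3 = 1.5000; e_2·w_4 = (-0.7071)·(-2) + (-0.4714)·0 + (-0.4714)·1 + (-0.2357)·4 + 0.0000·3 = 0.0000; e_3·w_4 = 0.1915·(-2) + 0.2042·0 + (-0.7148)·1 + 0.4467·4 + 0.4595·3 = 2.0678.
u_4 = w_4 − 1.5000·e_1 + 0.0000·e_2 − 2.0678·e_3 = (-1.6459, -1.1723, 2.4780, 2.3262, 2.7999).
r_{44} = ‖u_4‖ = 4.8450.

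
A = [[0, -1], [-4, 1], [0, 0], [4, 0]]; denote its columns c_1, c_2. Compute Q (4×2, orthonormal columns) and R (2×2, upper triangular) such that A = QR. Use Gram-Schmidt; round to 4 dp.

c_1 = (0, -4, 0, 4); ‖c_1‖ = 5.6569, so e_1 = (0.0000, -0.7071, 0.0000, 0.7071).
e_1·c_2 = 0.0000·(-1) + (-0.7071)·1 + 0.0000·0 + 0.7071·0 = -0.7071.
u_2 = c_2 + 0.7071·e_1 = (-1.0000, 0.5000, 0.0000, 0.5000).
‖u_2‖ = 1.2247, so e_2 = (-0.8165, 0.4082, 0.0000, 0.4082).

Q = [[0.0000, -0.8165], [-0.7071, 0.4082], [0.0000, 0.0000], [0.7071, 0.4082]], R = [[5.6569, -0.7071], [0.0000, 1.2247]]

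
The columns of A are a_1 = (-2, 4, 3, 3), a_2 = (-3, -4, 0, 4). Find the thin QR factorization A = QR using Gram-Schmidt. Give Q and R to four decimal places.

Q = [[-0.3244, -0.4527], [0.6489, -0.6584], [0.4867, -0.0247], [0.4867, 0.6008]], R = [[6.1644, 0.3244], [0.0000, 6.3949]]

a_1 = (-2, 4, 3, 3); ‖a_1‖ = 6.1644, so q_1 = (-0.3244, 0.6489, 0.4867, 0.4867).
q_1·a_2 = (-0.3244)·(-3) + 0.6489·(-4) + 0.4867·0 + 0.4867·4 = 0.3244.
u_2 = a_2 − 0.3244·q_1 = (-2.8947, -4.2105, -0.1579, 3.8421).
‖u_2‖ = 6.3949, so q_2 = (-0.4527, -0.6584, -0.0247, 0.6008).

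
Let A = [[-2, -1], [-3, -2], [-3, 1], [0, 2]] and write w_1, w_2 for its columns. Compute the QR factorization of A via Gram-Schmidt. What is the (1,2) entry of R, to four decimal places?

w_1 = (-2, -3, -3, 0); ‖w_1‖ = 4.6904, so e_1 = (-0.4264, -0.6396, -0.6396, 0.0000).
r_{12} = e_1·w_2 = 1.0660.

r_{12} = 1.0660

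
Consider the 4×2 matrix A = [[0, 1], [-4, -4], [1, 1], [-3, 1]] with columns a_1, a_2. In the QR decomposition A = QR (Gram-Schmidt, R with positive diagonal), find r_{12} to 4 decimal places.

a_1 = (0, -4, 1, -3); ‖a_1‖ = 5.0990, so q_1 = (0.0000, -0.7845, 0.1961, -0.5883).
r_{12} = q_1·a_2 = 2.7456.

r_{12} = 2.7456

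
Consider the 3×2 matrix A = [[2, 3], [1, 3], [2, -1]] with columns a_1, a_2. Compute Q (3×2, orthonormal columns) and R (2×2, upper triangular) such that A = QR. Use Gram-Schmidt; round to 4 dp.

Q = [[0.6667, 0.3923], [0.3333, 0.6036], [0.6667, -0.6941]], R = [[3.0000, 2.3333], [0.0000, 3.6818]]

q_1 = a_1/‖a_1‖ = (2, 1, 2)/3.0000 = (0.6667, 0.3333, 0.6667).
r_{12} = q_1·a_2 = 2.3333.
u_2 = a_2 − 2.3333·q_1 = (1.4444, 2.2222, -2.5556).
‖u_2‖ = 3.6818, so q_2 = (0.3923, 0.6036, -0.6941).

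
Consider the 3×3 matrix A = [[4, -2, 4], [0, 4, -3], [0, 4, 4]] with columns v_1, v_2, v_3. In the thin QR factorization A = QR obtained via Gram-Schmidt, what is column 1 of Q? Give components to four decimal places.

v_1 = (4, 0, 0); ‖v_1‖ = 4.0000, so q_1 = (1.0000, 0.0000, 0.0000).

q_1 = (1.0000, 0.0000, 0.0000)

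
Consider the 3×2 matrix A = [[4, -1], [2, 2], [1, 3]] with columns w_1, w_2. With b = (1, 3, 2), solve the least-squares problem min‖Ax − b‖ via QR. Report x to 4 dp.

x = (0.4737, 0.6842)

w_1 = (4, 2, 1); ‖w_1‖ = 4.5826, so e_1 = (0.8729, 0.4364, 0.2182).
e_1·w_2 = 0.8729·(-1) + 0.4364·2 + 0.2182·3 = 0.6547.
u_2 = w_2 − 0.6547·e_1 = (-1.5714, 1.7143, 2.8571).
‖u_2‖ = 3.6839, so e_2 = (-0.4266, 0.4653, 0.7756).
Qᵀb = (2.6186, 2.5206).
Back-substitute: x_2 = 2.5206/3.6839 = 0.6842.
x_1 = (2.6186 − 0.6547·0.6842)/4.5826 = 0.4737.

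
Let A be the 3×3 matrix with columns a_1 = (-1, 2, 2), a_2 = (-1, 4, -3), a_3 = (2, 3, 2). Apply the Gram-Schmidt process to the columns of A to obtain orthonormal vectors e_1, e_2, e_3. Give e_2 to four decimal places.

e_1 = a_1/‖a_1‖ = (-1, 2, 2)/3.0000 = (-0.3333, 0.6667, 0.6667).
r_{12} = e_1·a_2 = 1.0000.
u_2 = a_2 − 1.0000·e_1 = (-0.6667, 3.3333, -3.6667).
‖u_2‖ = 5.0000, so e_2 = (-0.1333, 0.6667, -0.7333).

e_2 = (-0.1333, 0.6667, -0.7333)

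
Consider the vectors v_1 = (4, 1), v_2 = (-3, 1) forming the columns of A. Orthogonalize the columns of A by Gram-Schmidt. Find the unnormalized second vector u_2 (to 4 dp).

q_1 = v_1/‖v_1‖ = (4, 1)/4.1231 = (0.9701, 0.2425).
r_{12} = q_1·v_2 = -2.6679.
u_2 = v_2 + 2.6679·q_1 = (-0.4118, 1.6471).

u_2 = (-0.4118, 1.6471)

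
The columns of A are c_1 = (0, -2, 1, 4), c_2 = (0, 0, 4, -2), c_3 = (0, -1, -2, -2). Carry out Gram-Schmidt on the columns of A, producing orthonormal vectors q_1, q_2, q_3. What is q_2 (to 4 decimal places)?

q_2 = (0.0000, -0.0869, 0.9554, -0.2823)

q_1 = c_1/‖c_1‖ = (0, -2, 1, 4)/4.5826 = (0.0000, -0.4364, 0.2182, 0.8729).
r_{12} = q_1·c_2 = -0.8729.
u_2 = c_2 + 0.8729·q_1 = (0.0000, -0.3810, 4.1905, -1.2381).
‖u_2‖ = 4.3861, so q_2 = (0.0000, -0.0869, 0.9554, -0.2823).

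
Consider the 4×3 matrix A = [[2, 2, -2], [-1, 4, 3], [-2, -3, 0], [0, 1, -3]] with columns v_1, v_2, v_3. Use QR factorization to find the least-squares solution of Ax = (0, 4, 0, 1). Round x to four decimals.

v_1 = (2, -1, -2, 0); ‖v_1‖ = 3.0000, so e_1 = (0.6667, -0.3333, -0.6667, 0.0000).
e_1·v_2 = 0.6667·2 + (-0.3333)·4 + (-0.6667)·(-3) + 0.0000·1 = 2.0000.
u_2 = v_2 − 2.0000·e_1 = (0.6667, 4.6667, -1.6667, 1.0000).
‖u_2‖ = 5.0990, so e_2 = (0.1307, 0.9152, -0.3269, 0.1961).
e_1·v_3 = 0.6667·(-2) + (-0.3333)·3 + (-0.6667)·0 + 0.0000·(-3) = -2.3333; e_2·v_3 = 0.1307·(-2) + 0.9152·3 + (-0.3269)·0 + 0.1961·(-3) = 1.8958.
u_3 = v_3 + 2.3333·e_1 − 1.8958·e_2 = (-0.6923, 0.4872, -0.9359, -3.3718).
‖u_3‖ = 3.6002, so e_3 = (-0.1923, 0.1353, -0.2600, -0.9366).
Qᵀb = (-1.3333, 3.8570, -0.3953).
Back-substitute: x_3 = -0.3953/3.6002 = -0.1098.
x_2 = (3.8570 − 1.8958·(-0.1098))/5.0990 = 0.7972.
x_1 = (-1.3333 − 2.0000·0.7972 + 2.3333·(-0.1098))/3.0000 = -1.0613.

x = (-1.0613, 0.7972, -0.1098)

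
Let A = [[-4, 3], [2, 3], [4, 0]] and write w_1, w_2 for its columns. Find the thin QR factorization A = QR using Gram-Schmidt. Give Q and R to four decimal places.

Q = [[-0.6667, 0.5659], [0.3333, 0.8085], [0.6667, 0.1617]], R = [[6.0000, -1.0000], [0.0000, 4.1231]]

w_1 = (-4, 2, 4); ‖w_1‖ = 6.0000, so q_1 = (-0.6667, 0.3333, 0.6667).
q_1·w_2 = (-0.6667)·3 + 0.3333·3 + 0.6667·0 = -1.0000.
u_2 = w_2 + 1.0000·q_1 = (2.3333, 3.3333, 0.6667).
‖u_2‖ = 4.1231, so q_2 = (0.5659, 0.8085, 0.1617).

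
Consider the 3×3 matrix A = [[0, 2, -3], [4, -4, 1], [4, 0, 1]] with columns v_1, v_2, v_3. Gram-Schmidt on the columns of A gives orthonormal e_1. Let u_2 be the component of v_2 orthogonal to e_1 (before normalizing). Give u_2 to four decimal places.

u_2 = (2.0000, -2.0000, 2.0000)

v_1 = (0, 4, 4); ‖v_1‖ = 5.6569, so e_1 = (0.0000, 0.7071, 0.7071).
e_1·v_2 = 0.0000·2 + 0.7071·(-4) + 0.7071·0 = -2.8284.
u_2 = v_2 + 2.8284·e_1 = (2.0000, -2.0000, 2.0000).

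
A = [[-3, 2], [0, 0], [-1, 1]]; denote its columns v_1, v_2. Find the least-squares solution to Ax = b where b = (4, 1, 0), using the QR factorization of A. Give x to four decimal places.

v_1 = (-3, 0, -1); ‖v_1‖ = 3.1623, so q_1 = (-0.9487, 0.0000, -0.3162).
q_1·v_2 = (-0.9487)·2 + 0.0000·0 + (-0.3162)·1 = -2.2136.
u_2 = v_2 + 2.2136·q_1 = (-0.1000, 0.0000, 0.3000).
‖u_2‖ = 0.3162, so q_2 = (-0.3162, 0.0000, 0.9487).
Qᵀb = (-3.7947, -1.2649).
Back-substitute: x_2 = -1.2649/0.3162 = -4.0000.
x_1 = (-3.7947 + 2.2136·(-4.0000))/3.1623 = -4.0000.

x = (-4.0000, -4.0000)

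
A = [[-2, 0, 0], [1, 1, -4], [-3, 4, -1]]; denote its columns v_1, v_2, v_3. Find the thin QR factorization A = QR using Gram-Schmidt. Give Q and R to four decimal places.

Q = [[-0.5345, -0.5436, -0.6472], [0.2673, 0.6177, -0.7396], [-0.8018, 0.5683, 0.1849]], R = [[3.7417, -2.9399, -0.2673], [0.0000, 2.8909, -3.0391], [0.0000, 0.0000, 2.7735]]

q_1 = v_1/‖v_1‖ = (-2, 1, -3)/3.7417 = (-0.5345, 0.2673, -0.8018).
r_{12} = q_1·v_2 = -2.9399.
u_2 = v_2 + 2.9399·q_1 = (-1.5714, 1.7857, 1.6429).
‖u_2‖ = 2.8909, so q_2 = (-0.5436, 0.6177, 0.5683).
r_{13} = q_1·v_3 = -0.2673; r_{23} = q_2·v_3 = -3.0391.
u_3 = v_3 + 0.2673·q_1 + 3.0391·q_2 = (-1.7949, -2.0513, 0.5128).
‖u_3‖ = 2.7735, so q_3 = (-0.6472, -0.7396, 0.1849).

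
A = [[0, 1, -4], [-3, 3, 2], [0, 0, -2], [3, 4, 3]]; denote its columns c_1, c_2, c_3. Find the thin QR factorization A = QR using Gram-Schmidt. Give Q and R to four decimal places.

e_1 = c_1/‖c_1‖ = (0, -3, 0, 3)/4.2426 = (0.0000, -0.7071, 0.0000, 0.7071).
r_{12} = e_1·c_2 = 0.7071.
u_2 = c_2 − 0.7071·e_1 = (1.0000, 3.5000, 0.0000, 3.5000).
‖u_2‖ = 5.0498, so e_2 = (0.1980, 0.6931, 0.0000, 0.6931).
r_{13} = e_1·c_3 = 0.7071; r_{23} = e_2·c_3 = 2.6734.
u_3 = c_3 − 0.7071·e_1 − 2.6734·e_2 = (-4.5294, 0.6471, -2.0000, 0.6471).
‖u_3‖ = 5.0352, so e_3 = (-0.8996, 0.1285, -0.3972, 0.1285).

Q = [[0.0000, 0.1980, -0.8996], [-0.7071, 0.6931, 0.1285], [0.0000, 0.0000, -0.3972], [0.7071, 0.6931, 0.1285]], R = [[4.2426, 0.7071, 0.7071], [0.0000, 5.0498, 2.6734], [0.0000, 0.0000, 5.0352]]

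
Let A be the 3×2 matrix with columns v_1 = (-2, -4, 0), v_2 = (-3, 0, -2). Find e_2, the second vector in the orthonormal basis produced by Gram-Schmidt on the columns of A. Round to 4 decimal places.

e_2 = (-0.7171, 0.3586, -0.5976)

v_1 = (-2, -4, 0); ‖v_1‖ = 4.4721, so e_1 = (-0.4472, -0.8944, 0.0000).
e_1·v_2 = (-0.4472)·(-3) + (-0.8944)·0 + 0.0000·(-2) = 1.3416.
u_2 = v_2 − 1.3416·e_1 = (-2.4000, 1.2000, -2.0000).
‖u_2‖ = 3.3466, so e_2 = (-0.7171, 0.3586, -0.5976).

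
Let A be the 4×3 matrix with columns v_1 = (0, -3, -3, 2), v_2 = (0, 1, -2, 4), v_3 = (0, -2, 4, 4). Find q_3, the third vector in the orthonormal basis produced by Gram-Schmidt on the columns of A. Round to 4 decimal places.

v_1 = (0, -3, -3, 2); ‖v_1‖ = 4.6904, so q_1 = (0.0000, -0.6396, -0.6396, 0.4264).
q_1·v_2 = 0.0000·0 + (-0.6396)·1 + (-0.6396)·(-2) + 0.4264·4 = 2.3452.
u_2 = v_2 − 2.3452·q_1 = (0.0000, 2.5000, -0.5000, 3.0000).
‖u_2‖ = 3.9370, so q_2 = (0.0000, 0.6350, -0.1270, 0.7620).
q_1·v_3 = 0.0000·0 + (-0.6396)·(-2) + (-0.6396)·4 + 0.4264·4 = 0.4264; q_2·v_3 = 0.0000·0 + 0.6350·(-2) + (-0.1270)·4 + 0.7620·4 = 1.2700.
u_3 = v_3 − 0.4264·q_1 − 1.2700·q_2 = (0.0000, -2.5337, 4.4340, 2.8504).
‖u_3‖ = 5.8485, so q_3 = (0.0000, -0.4332, 0.7581, 0.4874).

q_3 = (0.0000, -0.4332, 0.7581, 0.4874)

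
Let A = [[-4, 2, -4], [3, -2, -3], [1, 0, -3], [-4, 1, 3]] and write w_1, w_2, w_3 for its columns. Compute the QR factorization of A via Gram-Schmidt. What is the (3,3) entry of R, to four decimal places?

r_{33} = 6.0736

e_1 = w_1/‖w_1‖ = (-4, 3, 1, -4)/6.4807 = (-0.6172, 0.4629, 0.1543, -0.6172).
r_{12} = e_1·w_2 = -2.7775.
u_2 = w_2 + 2.7775·e_1 = (0.2857, -0.7143, 0.4286, -0.7143).
‖u_2‖ = 1.1339, so e_2 = (0.2520, -0.6299, 0.3780, -0.6299).
r_{13} = e_1·w_3 = -1.2344; r_{23} = e_2·w_3 = -2.1418.
u_3 = w_3 + 1.2344·e_1 + 2.1418·e_2 = (-4.2222, -3.7778, -2.0000, 0.8889).
r_{33} = ‖u_3‖ = 6.0736.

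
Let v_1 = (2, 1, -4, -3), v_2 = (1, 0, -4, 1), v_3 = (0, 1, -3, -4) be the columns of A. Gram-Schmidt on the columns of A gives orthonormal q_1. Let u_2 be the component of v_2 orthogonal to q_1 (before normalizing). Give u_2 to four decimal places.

q_1 = v_1/‖v_1‖ = (2, 1, -4, -3)/5.4772 = (0.3651, 0.1826, -0.7303, -0.5477).
r_{12} = q_1·v_2 = 2.7386.
u_2 = v_2 − 2.7386·q_1 = (0.0000, -0.5000, -2.0000, 2.5000).

u_2 = (0.0000, -0.5000, -2.0000, 2.5000)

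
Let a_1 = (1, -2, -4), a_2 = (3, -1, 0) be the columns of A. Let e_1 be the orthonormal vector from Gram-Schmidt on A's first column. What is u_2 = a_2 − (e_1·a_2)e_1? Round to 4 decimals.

u_2 = (2.7619, -0.5238, 0.9524)

a_1 = (1, -2, -4); ‖a_1‖ = 4.5826, so e_1 = (0.2182, -0.4364, -0.8729).
e_1·a_2 = 0.2182·3 + (-0.4364)·(-1) + (-0.8729)·0 = 1.0911.
u_2 = a_2 − 1.0911·e_1 = (2.7619, -0.5238, 0.9524).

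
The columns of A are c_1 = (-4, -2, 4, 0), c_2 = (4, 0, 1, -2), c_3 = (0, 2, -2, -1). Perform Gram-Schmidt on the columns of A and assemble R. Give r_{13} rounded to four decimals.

r_{13} = -2.0000

q_1 = c_1/‖c_1‖ = (-4, -2, 4, 0)/6.0000 = (-0.6667, -0.3333, 0.6667, 0.0000).
r_{13} = q_1·c_3 = -2.0000.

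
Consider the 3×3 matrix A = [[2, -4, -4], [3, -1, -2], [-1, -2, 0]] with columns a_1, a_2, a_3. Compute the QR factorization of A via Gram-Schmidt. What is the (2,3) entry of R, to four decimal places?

r_{23} = 2.3074

a_1 = (2, 3, -1); ‖a_1‖ = 3.7417, so q_1 = (0.5345, 0.8018, -0.2673).
q_1·a_2 = 0.5345·(-4) + 0.8018·(-1) + (-0.2673)·(-2) = -2.4054.
u_2 = a_2 + 2.4054·q_1 = (-2.7143, 0.9286, -2.6429).
‖u_2‖ = 3.9005, so q_2 = (-0.6959, 0.2381, -0.6776).
r_{23} = q_2·a_3 = 2.3074.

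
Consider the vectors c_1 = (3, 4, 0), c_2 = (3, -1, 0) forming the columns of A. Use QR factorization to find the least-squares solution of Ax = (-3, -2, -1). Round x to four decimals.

x = (-0.6000, -0.4000)

c_1 = (3, 4, 0); ‖c_1‖ = 5.0000, so q_1 = (0.6000, 0.8000, 0.0000).
q_1·c_2 = 0.6000·3 + 0.8000·(-1) + 0.0000·0 = 1.0000.
u_2 = c_2 − 1.0000·q_1 = (2.4000, -1.8000, 0.0000).
‖u_2‖ = 3.0000, so q_2 = (0.8000, -0.6000, 0.0000).
Qᵀb = (-3.4000, -1.2000).
Back-substitute: x_2 = -1.2000/3.0000 = -0.4000.
x_1 = (-3.4000 − 1.0000·(-0.4000))/5.0000 = -0.6000.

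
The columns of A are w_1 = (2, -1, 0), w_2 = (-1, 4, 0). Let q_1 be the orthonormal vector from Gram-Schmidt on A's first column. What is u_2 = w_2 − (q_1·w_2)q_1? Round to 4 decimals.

u_2 = (1.4000, 2.8000, 0.0000)

q_1 = w_1/‖w_1‖ = (2, -1, 0)/2.2361 = (0.8944, -0.4472, 0.0000).
r_{12} = q_1·w_2 = -2.6833.
u_2 = w_2 + 2.6833·q_1 = (1.4000, 2.8000, 0.0000).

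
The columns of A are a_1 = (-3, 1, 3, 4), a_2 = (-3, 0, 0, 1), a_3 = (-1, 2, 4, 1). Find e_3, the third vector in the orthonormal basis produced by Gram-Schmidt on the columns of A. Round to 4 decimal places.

e_3 = (-0.2278, 0.4385, 0.5373, -0.6835)

a_1 = (-3, 1, 3, 4); ‖a_1‖ = 5.9161, so e_1 = (-0.5071, 0.1690, 0.5071, 0.6761).
e_1·a_2 = (-0.5071)·(-3) + 0.1690·0 + 0.5071·0 + 0.6761·1 = 2.1974.
u_2 = a_2 − 2.1974·e_1 = (-1.8857, -0.3714, -1.1143, -0.4857).
‖u_2‖ = 2.2741, so e_2 = (-0.8292, -0.1633, -0.4900, -0.2136).
e_1·a_3 = (-0.5071)·(-1) + 0.1690·2 + 0.5071·4 + 0.6761·1 = 3.5496; e_2·a_3 = (-0.8292)·(-1) + (-0.1633)·2 + (-0.4900)·4 + (-0.2136)·1 = -1.6710.
u_3 = a_3 − 3.5496·e_1 + 1.6710·e_2 = (-0.5856, 1.1271, 1.3812, -1.7569).
‖u_3‖ = 2.5706, so e_3 = (-0.2278, 0.4385, 0.5373, -0.6835).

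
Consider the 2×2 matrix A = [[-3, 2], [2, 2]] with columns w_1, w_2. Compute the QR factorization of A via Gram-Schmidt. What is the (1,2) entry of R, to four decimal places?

r_{12} = -0.5547

e_1 = w_1/‖w_1‖ = (-3, 2)/3.6056 = (-0.8321, 0.5547).
r_{12} = e_1·w_2 = -0.5547.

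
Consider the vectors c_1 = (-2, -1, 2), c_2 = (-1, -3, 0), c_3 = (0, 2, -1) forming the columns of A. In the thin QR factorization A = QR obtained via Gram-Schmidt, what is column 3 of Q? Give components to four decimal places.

e_3 = (-0.7442, 0.2481, -0.6202)

c_1 = (-2, -1, 2); ‖c_1‖ = 3.0000, so e_1 = (-0.6667, -0.3333, 0.6667).
e_1·c_2 = (-0.6667)·(-1) + (-0.3333)·(-3) + 0.6667·0 = 1.6667.
u_2 = c_2 − 1.6667·e_1 = (0.1111, -2.4444, -1.1111).
‖u_2‖ = 2.6874, so e_2 = (0.0413, -0.9096, -0.4134).
e_1·c_3 = (-0.6667)·0 + (-0.3333)·2 + 0.6667·(-1) = -1.3333; e_2·c_3 = 0.0413·0 + (-0.9096)·2 + (-0.4134)·(-1) = -1.4057.
u_3 = c_3 + 1.3333·e_1 + 1.4057·e_2 = (-0.8308, 0.2769, -0.6923).
‖u_3‖ = 1.1163, so e_3 = (-0.7442, 0.2481, -0.6202).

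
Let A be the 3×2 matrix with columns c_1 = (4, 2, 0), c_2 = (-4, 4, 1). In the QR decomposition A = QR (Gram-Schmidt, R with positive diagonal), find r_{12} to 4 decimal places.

c_1 = (4, 2, 0); ‖c_1‖ = 4.4721, so e_1 = (0.8944, 0.4472, 0.0000).
r_{12} = e_1·c_2 = -1.7889.

r_{12} = -1.7889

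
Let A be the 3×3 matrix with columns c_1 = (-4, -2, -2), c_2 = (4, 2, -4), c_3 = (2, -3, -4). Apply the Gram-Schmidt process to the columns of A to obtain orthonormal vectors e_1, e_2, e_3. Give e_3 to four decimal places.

c_1 = (-4, -2, -2); ‖c_1‖ = 4.8990, so e_1 = (-0.8165, -0.4082, -0.4082).
e_1·c_2 = (-0.8165)·4 + (-0.4082)·2 + (-0.4082)·(-4) = -2.4495.
u_2 = c_2 + 2.4495·e_1 = (2.0000, 1.0000, -5.0000).
‖u_2‖ = 5.4772, so e_2 = (0.3651, 0.1826, -0.9129).
e_1·c_3 = (-0.8165)·2 + (-0.4082)·(-3) + (-0.4082)·(-4) = 1.2247; e_2·c_3 = 0.3651·2 + 0.1826·(-3) + (-0.9129)·(-4) = 3.8341.
u_3 = c_3 − 1.2247·e_1 − 3.8341·e_2 = (1.6000, -3.2000, 0.0000).
‖u_3‖ = 3.5777, so e_3 = (0.4472, -0.8944, 0.0000).

e_3 = (0.4472, -0.8944, 0.0000)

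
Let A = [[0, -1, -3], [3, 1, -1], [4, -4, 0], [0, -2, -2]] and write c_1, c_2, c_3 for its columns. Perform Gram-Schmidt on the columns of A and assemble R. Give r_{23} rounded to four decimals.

r_{23} = 1.1373

c_1 = (0, 3, 4, 0); ‖c_1‖ = 5.0000, so q_1 = (0.0000, 0.6000, 0.8000, 0.0000).
q_1·c_2 = 0.0000·(-1) + 0.6000·1 + 0.8000·(-4) + 0.0000·(-2) = -2.6000.
u_2 = c_2 + 2.6000·q_1 = (-1.0000, 2.5600, -1.9200, -2.0000).
‖u_2‖ = 3.9038, so q_2 = (-0.2562, 0.6558, -0.4918, -0.5123).
r_{23} = q_2·c_3 = 1.1373.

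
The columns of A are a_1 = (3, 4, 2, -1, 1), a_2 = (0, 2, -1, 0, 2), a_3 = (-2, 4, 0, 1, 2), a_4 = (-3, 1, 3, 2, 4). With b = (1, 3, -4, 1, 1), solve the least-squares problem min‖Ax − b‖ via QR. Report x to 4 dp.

x = (-0.2405, 1.4944, 0.3923, -0.6048)

e_1 = a_1/‖a_1‖ = (3, 4, 2, -1, 1)/5.5678 = (0.5388, 0.7184, 0.3592, -0.1796, 0.1796).
r_{12} = e_1·a_2 = 1.4368.
u_2 = a_2 − 1.4368·e_1 = (-0.7742, 0.9677, -1.5161, 0.2581, 1.7419).
‖u_2‖ = 2.6335, so e_2 = (-0.2940, 0.3675, -0.5757, 0.0980, 0.6614).
r_{13} = e_1·a_3 = 1.9757; r_{23} = e_2·a_3 = 3.4787.
u_3 = a_3 − 1.9757·e_1 − 3.4787·e_2 = (-2.0419, 1.3023, 1.2930, 1.0140, -0.6558).
‖u_3‖ = 2.9992, so e_3 = (-0.6808, 0.4342, 0.4311, 0.3381, -0.2187).
r_{14} = e_1·a_4 = 0.5388; r_{24} = e_2·a_4 = 2.3641; r_{34} = e_3·a_4 = 3.5715.
u_4 = a_4 − 0.5388·e_1 − 2.3641·e_2 − 3.5715·e_3 = (-0.1639, -1.8066, 2.6277, 0.6577, 3.1205).
‖u_4‖ = 4.5128, so e_4 = (-0.0363, -0.4003, 0.5823, 0.1457, 0.6915).
Qᵀb = (1.2572, 3.8707, -0.9832, -2.7292).
Back-substitute: x_4 = -2.7292/4.5128 = -0.6048.
x_3 = (-0.9832 − 3.5715·(-0.6048))/2.9992 = 0.3923.
x_2 = (3.8707 − 3.4787·0.3923 − 2.3641·(-0.6048))/2.6335 = 1.4944.
x_1 = (1.2572 − 1.4368·1.4944 − 1.9757·0.3923 − 0.5388·(-0.6048))/5.5678 = -0.2405.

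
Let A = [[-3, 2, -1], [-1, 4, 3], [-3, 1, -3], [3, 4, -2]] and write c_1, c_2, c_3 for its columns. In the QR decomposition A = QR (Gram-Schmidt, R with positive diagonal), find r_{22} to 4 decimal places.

q_1 = c_1/‖c_1‖ = (-3, -1, -3, 3)/5.2915 = (-0.5669, -0.1890, -0.5669, 0.5669).
r_{12} = q_1·c_2 = -0.1890.
u_2 = c_2 + 0.1890·q_1 = (1.8929, 3.9643, 0.8929, 4.1071).
r_{22} = ‖u_2‖ = 6.0798.

r_{22} = 6.0798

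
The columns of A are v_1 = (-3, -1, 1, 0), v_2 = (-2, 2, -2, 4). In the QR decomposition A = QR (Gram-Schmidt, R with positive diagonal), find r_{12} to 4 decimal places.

r_{12} = 0.6030

e_1 = v_1/‖v_1‖ = (-3, -1, 1, 0)/3.3166 = (-0.9045, -0.3015, 0.3015, 0.0000).
r_{12} = e_1·v_2 = 0.6030.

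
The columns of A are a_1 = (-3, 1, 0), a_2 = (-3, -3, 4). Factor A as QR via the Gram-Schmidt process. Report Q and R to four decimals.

Q = [[-0.9487, -0.2176], [0.3162, -0.6529], [0.0000, 0.7255]], R = [[3.1623, 1.8974], [0.0000, 5.5136]]

e_1 = a_1/‖a_1‖ = (-3, 1, 0)/3.1623 = (-0.9487, 0.3162, 0.0000).
r_{12} = e_1·a_2 = 1.8974.
u_2 = a_2 − 1.8974·e_1 = (-1.2000, -3.6000, 4.0000).
‖u_2‖ = 5.5136, so e_2 = (-0.2176, -0.6529, 0.7255).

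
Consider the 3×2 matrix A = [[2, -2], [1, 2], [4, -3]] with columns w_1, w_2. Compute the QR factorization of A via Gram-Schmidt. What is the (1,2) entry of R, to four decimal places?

r_{12} = -3.0551

w_1 = (2, 1, 4); ‖w_1‖ = 4.5826, so e_1 = (0.4364, 0.2182, 0.8729).
r_{12} = e_1·w_2 = -3.0551.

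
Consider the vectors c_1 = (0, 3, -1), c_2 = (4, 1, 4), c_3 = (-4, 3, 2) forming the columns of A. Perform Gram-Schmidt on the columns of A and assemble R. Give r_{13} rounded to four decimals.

q_1 = c_1/‖c_1‖ = (0, 3, -1)/3.1623 = (0.0000, 0.9487, -0.3162).
r_{13} = q_1·c_3 = 2.2136.

r_{13} = 2.2136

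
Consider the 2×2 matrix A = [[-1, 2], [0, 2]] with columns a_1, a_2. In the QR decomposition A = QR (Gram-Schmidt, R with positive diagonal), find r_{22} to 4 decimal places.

r_{22} = 2.0000

e_1 = a_1/‖a_1‖ = (-1, 0)/1.0000 = (-1.0000, 0.0000).
r_{12} = e_1·a_2 = -2.0000.
u_2 = a_2 + 2.0000·e_1 = (0.0000, 2.0000).
r_{22} = ‖u_2‖ = 2.0000.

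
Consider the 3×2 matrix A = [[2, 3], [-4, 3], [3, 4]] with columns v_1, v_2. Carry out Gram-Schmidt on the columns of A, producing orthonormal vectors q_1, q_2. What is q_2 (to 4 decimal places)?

q_2 = (0.4519, 0.6687, 0.5904)

v_1 = (2, -4, 3); ‖v_1‖ = 5.3852, so q_1 = (0.3714, -0.7428, 0.5571).
q_1·v_2 = 0.3714·3 + (-0.7428)·3 + 0.5571·4 = 1.1142.
u_2 = v_2 − 1.1142·q_1 = (2.5862, 3.8276, 3.3793).
‖u_2‖ = 5.7235, so q_2 = (0.4519, 0.6687, 0.5904).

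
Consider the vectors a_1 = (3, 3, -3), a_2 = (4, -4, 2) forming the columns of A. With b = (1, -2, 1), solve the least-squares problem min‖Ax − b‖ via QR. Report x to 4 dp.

x = (-0.1410, 0.3654)

a_1 = (3, 3, -3); ‖a_1‖ = 5.1962, so q_1 = (0.5774, 0.5774, -0.5774).
q_1·a_2 = 0.5774·4 + 0.5774·(-4) + (-0.5774)·2 = -1.1547.
u_2 = a_2 + 1.1547·q_1 = (4.6667, -3.3333, 1.3333).
‖u_2‖ = 5.8878, so q_2 = (0.7926, -0.5661, 0.2265).
Qᵀb = (-1.1547, 2.1513).
Back-substitute: x_2 = 2.1513/5.8878 = 0.3654.
x_1 = (-1.1547 + 1.1547·0.3654)/5.1962 = -0.1410.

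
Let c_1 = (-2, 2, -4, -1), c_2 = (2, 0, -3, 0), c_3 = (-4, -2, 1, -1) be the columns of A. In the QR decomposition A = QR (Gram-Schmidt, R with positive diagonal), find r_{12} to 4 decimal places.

r_{12} = 1.6000

q_1 = c_1/‖c_1‖ = (-2, 2, -4, -1)/5.0000 = (-0.4000, 0.4000, -0.8000, -0.2000).
r_{12} = q_1·c_2 = 1.6000.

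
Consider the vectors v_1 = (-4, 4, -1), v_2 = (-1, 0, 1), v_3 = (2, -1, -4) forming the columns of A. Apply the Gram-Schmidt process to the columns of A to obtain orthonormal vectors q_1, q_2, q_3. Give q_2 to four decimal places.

v_1 = (-4, 4, -1); ‖v_1‖ = 5.7446, so q_1 = (-0.6963, 0.6963, -0.1741).
q_1·v_2 = (-0.6963)·(-1) + 0.6963·0 + (-0.1741)·1 = 0.5222.
u_2 = v_2 − 0.5222·q_1 = (-0.6364, -0.3636, 1.0909).
‖u_2‖ = 1.3143, so q_2 = (-0.4842, -0.2767, 0.8301).

q_2 = (-0.4842, -0.2767, 0.8301)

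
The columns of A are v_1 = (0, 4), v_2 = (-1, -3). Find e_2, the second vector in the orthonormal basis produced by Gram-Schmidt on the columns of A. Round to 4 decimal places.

e_2 = (-1.0000, 0.0000)

v_1 = (0, 4); ‖v_1‖ = 4.0000, so e_1 = (0.0000, 1.0000).
e_1·v_2 = 0.0000·(-1) + 1.0000·(-3) = -3.0000.
u_2 = v_2 + 3.0000·e_1 = (-1.0000, 0.0000).
‖u_2‖ = 1.0000, so e_2 = (-1.0000, 0.0000).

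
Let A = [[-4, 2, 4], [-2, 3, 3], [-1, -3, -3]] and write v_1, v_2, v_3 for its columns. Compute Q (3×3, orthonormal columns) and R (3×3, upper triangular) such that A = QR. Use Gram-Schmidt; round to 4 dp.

Q = [[-0.8729, -0.0236, 0.4874], [-0.4364, 0.4845, -0.7581], [-0.2182, -0.8745, -0.4332]], R = [[4.5826, -2.4004, -4.1461], [0.0000, 4.0297, 3.9824], [0.0000, 0.0000, 0.9748]]

v_1 = (-4, -2, -1); ‖v_1‖ = 4.5826, so q_1 = (-0.8729, -0.4364, -0.2182).
q_1·v_2 = (-0.8729)·2 + (-0.4364)·3 + (-0.2182)·(-3) = -2.4004.
u_2 = v_2 + 2.4004·q_1 = (-0.0952, 1.9524, -3.5238).
‖u_2‖ = 4.0297, so q_2 = (-0.0236, 0.4845, -0.8745).
q_1·v_3 = (-0.8729)·4 + (-0.4364)·3 + (-0.2182)·(-3) = -4.1461; q_2·v_3 = (-0.0236)·4 + 0.4845·3 + (-0.8745)·(-3) = 3.9824.
u_3 = v_3 + 4.1461·q_1 − 3.9824·q_2 = (0.4751, -0.7390, -0.4223).
‖u_3‖ = 0.9748, so q_3 = (0.4874, -0.7581, -0.4332).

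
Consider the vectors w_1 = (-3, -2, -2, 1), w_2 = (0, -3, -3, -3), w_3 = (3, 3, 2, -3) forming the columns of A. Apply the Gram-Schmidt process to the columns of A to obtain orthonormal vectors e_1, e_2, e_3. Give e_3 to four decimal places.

e_1 = w_1/‖w_1‖ = (-3, -2, -2, 1)/4.2426 = (-0.7071, -0.4714, -0.4714, 0.2357).
r_{12} = e_1·w_2 = 2.1213.
u_2 = w_2 − 2.1213·e_1 = (1.5000, -2.0000, -2.0000, -3.5000).
‖u_2‖ = 4.7434, so e_2 = (0.3162, -0.4216, -0.4216, -0.7379).
r_{13} = e_1·w_3 = -5.1854; r_{23} = e_2·w_3 = 1.0541.
u_3 = w_3 + 5.1854·e_1 − 1.0541·e_2 = (-1.0000, 1.0000, 0.0000, -1.0000).
‖u_3‖ = 1.7321, so e_3 = (-0.5774, 0.5774, 0.0000, -0.5774).

e_3 = (-0.5774, 0.5774, 0.0000, -0.5774)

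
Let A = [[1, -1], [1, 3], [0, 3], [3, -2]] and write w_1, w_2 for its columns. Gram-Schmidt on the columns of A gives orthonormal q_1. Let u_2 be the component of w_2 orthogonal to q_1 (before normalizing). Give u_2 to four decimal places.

u_2 = (-0.6364, 3.3636, 3.0000, -0.9091)

w_1 = (1, 1, 0, 3); ‖w_1‖ = 3.3166, so q_1 = (0.3015, 0.3015, 0.0000, 0.9045).
q_1·w_2 = 0.3015·(-1) + 0.3015·3 + 0.0000·3 + 0.9045·(-2) = -1.2060.
u_2 = w_2 + 1.2060·q_1 = (-0.6364, 3.3636, 3.0000, -0.9091).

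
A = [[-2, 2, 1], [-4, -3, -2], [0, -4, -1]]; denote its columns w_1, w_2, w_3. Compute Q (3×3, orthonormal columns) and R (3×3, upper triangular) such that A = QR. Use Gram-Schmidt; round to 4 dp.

Q = [[-0.4472, 0.5512, 0.7044], [-0.8944, -0.2756, -0.3522], [0.0000, -0.7875, 0.6163]], R = [[4.4721, 1.7889, 1.3416], [0.0000, 5.0794, 1.8900], [0.0000, 0.0000, 0.7924]]

q_1 = w_1/‖w_1‖ = (-2, -4, 0)/4.4721 = (-0.4472, -0.8944, 0.0000).
r_{12} = q_1·w_2 = 1.7889.
u_2 = w_2 − 1.7889·q_1 = (2.8000, -1.4000, -4.0000).
‖u_2‖ = 5.0794, so q_2 = (0.5512, -0.2756, -0.7875).
r_{13} = q_1·w_3 = 1.3416; r_{23} = q_2·w_3 = 1.8900.
u_3 = w_3 − 1.3416·q_1 − 1.8900·q_2 = (0.5581, -0.2791, 0.4884).
‖u_3‖ = 0.7924, so q_3 = (0.7044, -0.3522, 0.6163).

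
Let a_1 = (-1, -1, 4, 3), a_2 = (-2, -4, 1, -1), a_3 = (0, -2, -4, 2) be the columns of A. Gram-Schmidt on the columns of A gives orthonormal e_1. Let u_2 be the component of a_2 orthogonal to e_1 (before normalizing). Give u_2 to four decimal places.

e_1 = a_1/‖a_1‖ = (-1, -1, 4, 3)/5.1962 = (-0.1925, -0.1925, 0.7698, 0.5774).
r_{12} = e_1·a_2 = 1.3472.
u_2 = a_2 − 1.3472·e_1 = (-1.7407, -3.7407, -0.0370, -1.7778).

u_2 = (-1.7407, -3.7407, -0.0370, -1.7778)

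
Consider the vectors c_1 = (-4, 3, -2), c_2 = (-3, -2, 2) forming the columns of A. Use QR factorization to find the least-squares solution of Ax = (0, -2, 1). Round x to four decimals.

x = (-0.3027, 0.3885)

e_1 = c_1/‖c_1‖ = (-4, 3, -2)/5.3852 = (-0.7428, 0.5571, -0.3714).
r_{12} = e_1·c_2 = 0.3714.
u_2 = c_2 − 0.3714·e_1 = (-2.7241, -2.2069, 2.1379).
‖u_2‖ = 4.1063, so e_2 = (-0.6634, -0.5374, 0.5206).
Qᵀb = (-1.4856, 1.5955).
Back-substitute: x_2 = 1.5955/4.1063 = 0.3885.
x_1 = (-1.4856 − 0.3714·0.3885)/5.3852 = -0.3027.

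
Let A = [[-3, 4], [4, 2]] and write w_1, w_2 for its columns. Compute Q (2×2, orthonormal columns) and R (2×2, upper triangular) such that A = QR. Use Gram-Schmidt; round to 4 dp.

Q = [[-0.6000, 0.8000], [0.8000, 0.6000]], R = [[5.0000, -0.8000], [0.0000, 4.4000]]

w_1 = (-3, 4); ‖w_1‖ = 5.0000, so e_1 = (-0.6000, 0.8000).
e_1·w_2 = (-0.6000)·4 + 0.8000·2 = -0.8000.
u_2 = w_2 + 0.8000·e_1 = (3.5200, 2.6400).
‖u_2‖ = 4.4000, so e_2 = (0.8000, 0.6000).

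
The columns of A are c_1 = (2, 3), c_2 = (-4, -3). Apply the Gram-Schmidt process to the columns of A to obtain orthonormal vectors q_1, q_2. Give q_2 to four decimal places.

c_1 = (2, 3); ‖c_1‖ = 3.6056, so q_1 = (0.5547, 0.8321).
q_1·c_2 = 0.5547·(-4) + 0.8321·(-3) = -4.7150.
u_2 = c_2 + 4.7150·q_1 = (-1.3846, 0.9231).
‖u_2‖ = 1.6641, so q_2 = (-0.8321, 0.5547).

q_2 = (-0.8321, 0.5547)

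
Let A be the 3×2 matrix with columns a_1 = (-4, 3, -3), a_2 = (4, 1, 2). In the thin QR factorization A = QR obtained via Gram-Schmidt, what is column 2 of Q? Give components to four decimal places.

q_2 = (0.5477, 0.8306, 0.1004)

q_1 = a_1/‖a_1‖ = (-4, 3, -3)/5.8310 = (-0.6860, 0.5145, -0.5145).
r_{12} = q_1·a_2 = -3.2585.
u_2 = a_2 + 3.2585·q_1 = (1.7647, 2.6765, 0.3235).
‖u_2‖ = 3.2222, so q_2 = (0.5477, 0.8306, 0.1004).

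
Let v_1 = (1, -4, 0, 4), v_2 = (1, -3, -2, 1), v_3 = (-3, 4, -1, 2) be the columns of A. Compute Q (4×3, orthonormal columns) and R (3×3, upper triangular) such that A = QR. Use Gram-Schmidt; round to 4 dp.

v_1 = (1, -4, 0, 4); ‖v_1‖ = 5.7446, so e_1 = (0.1741, -0.6963, 0.0000, 0.6963).
e_1·v_2 = 0.1741·1 + (-0.6963)·(-3) + 0.0000·(-2) + 0.6963·1 = 2.9593.
u_2 = v_2 − 2.9593·e_1 = (0.4848, -0.9394, -2.0000, -1.0606).
‖u_2‖ = 2.4985, so e_2 = (0.1941, -0.3760, -0.8005, -0.4245).
e_1·v_3 = 0.1741·(-3) + (-0.6963)·4 + 0.0000·(-1) + 0.6963·2 = -1.9149; e_2·v_3 = 0.1941·(-3) + (-0.3760)·4 + (-0.8005)·(-1) + (-0.4245)·2 = -2.1346.
u_3 = v_3 + 1.9149·e_1 + 2.1346·e_2 = (-2.2524, 1.8641, -2.7087, 2.4272).
‖u_3‖ = 4.6666, so e_3 = (-0.4827, 0.3995, -0.5805, 0.5201).

Q = [[0.1741, 0.1941, -0.4827], [-0.6963, -0.3760, 0.3995], [0.0000, -0.8005, -0.5805], [0.6963, -0.4245, 0.5201]], R = [[5.7446, 2.9593, -1.9149], [0.0000, 2.4985, -2.1346], [0.0000, 0.0000, 4.6666]]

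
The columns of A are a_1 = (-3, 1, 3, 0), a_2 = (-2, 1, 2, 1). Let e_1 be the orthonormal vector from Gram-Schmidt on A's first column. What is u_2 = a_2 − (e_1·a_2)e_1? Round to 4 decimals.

e_1 = a_1/‖a_1‖ = (-3, 1, 3, 0)/4.3589 = (-0.6882, 0.2294, 0.6882, 0.0000).
r_{12} = e_1·a_2 = 2.9824.
u_2 = a_2 − 2.9824·e_1 = (0.0526, 0.3158, -0.0526, 1.0000).

u_2 = (0.0526, 0.3158, -0.0526, 1.0000)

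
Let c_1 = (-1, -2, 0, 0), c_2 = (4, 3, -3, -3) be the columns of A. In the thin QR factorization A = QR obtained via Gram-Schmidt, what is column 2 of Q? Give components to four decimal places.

c_1 = (-1, -2, 0, 0); ‖c_1‖ = 2.2361, so e_1 = (-0.4472, -0.8944, 0.0000, 0.0000).
e_1·c_2 = (-0.4472)·4 + (-0.8944)·3 + 0.0000·(-3) + 0.0000·(-3) = -4.4721.
u_2 = c_2 + 4.4721·e_1 = (2.0000, -1.0000, -3.0000, -3.0000).
‖u_2‖ = 4.7958, so e_2 = (0.4170, -0.2085, -0.6255, -0.6255).

e_2 = (0.4170, -0.2085, -0.6255, -0.6255)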